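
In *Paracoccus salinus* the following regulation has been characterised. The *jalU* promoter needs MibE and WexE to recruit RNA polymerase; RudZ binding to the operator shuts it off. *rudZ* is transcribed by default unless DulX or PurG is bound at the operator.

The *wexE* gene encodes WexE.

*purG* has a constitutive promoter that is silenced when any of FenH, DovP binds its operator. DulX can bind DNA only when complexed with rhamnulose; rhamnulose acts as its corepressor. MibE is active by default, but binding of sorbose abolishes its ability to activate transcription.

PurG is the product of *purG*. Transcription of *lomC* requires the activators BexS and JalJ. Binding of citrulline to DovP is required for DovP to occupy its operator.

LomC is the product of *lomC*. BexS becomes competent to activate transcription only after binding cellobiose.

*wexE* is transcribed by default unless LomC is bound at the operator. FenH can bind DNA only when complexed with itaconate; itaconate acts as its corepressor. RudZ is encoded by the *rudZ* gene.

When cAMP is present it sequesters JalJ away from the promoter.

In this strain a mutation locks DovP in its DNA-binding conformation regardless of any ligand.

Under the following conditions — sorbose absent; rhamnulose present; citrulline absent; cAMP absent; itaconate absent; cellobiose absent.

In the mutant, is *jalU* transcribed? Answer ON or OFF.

Sorbose is absent, so MibE is active.
Rhamnulose is present, so DulX is active.
Itaconate is absent, so FenH is inactive.
DovP is constitutively active in this strain.
With repressor DovP bound, *purG* is not transcribed.
So PurG is not produced.
With repressor DulX bound, *rudZ* is not transcribed.
So RudZ is not produced.
Cellobiose is absent, so BexS is inactive.
cAMP is absent, so JalJ is active.
Required activator BexS is absent, so *lomC* is not transcribed.
So LomC is not produced.
With no repressor bound, *wexE* is transcribed.
So WexE is produced and active.
No repressor is bound and MibE and WexE are active, so *jalU* is transcribed.

ON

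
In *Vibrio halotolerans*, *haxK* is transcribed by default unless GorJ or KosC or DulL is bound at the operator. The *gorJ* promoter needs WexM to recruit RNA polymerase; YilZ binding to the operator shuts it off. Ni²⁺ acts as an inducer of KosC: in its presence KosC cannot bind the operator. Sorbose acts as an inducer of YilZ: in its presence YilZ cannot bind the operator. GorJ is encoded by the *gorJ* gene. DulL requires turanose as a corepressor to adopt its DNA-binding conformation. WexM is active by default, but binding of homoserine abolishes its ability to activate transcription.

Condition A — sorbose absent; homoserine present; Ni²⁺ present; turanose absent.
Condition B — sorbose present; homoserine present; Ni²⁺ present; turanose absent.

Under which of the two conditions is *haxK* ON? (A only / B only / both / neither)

Condition A:
Sorbose is absent, so YilZ is active.
Homoserine is present, so WexM is inactive.
With repressor YilZ bound, *gorJ* is not transcribed.
So GorJ is not produced.
Ni²⁺ is present, so KosC is inactive.
Turanose is absent, so DulL is inactive.
With no repressor bound, *haxK* is transcribed.
→ *haxK* is ON in A.
Condition B:
Sorbose is present, so YilZ is inactive.
Homoserine is present, so WexM is inactive.
Required activator WexM is absent, so *gorJ* is not transcribed.
So GorJ is not produced.
Ni²⁺ is present, so KosC is inactive.
Turanose is absent, so DulL is inactive.
With no repressor bound, *haxK* is transcribed.
→ *haxK* is ON in B.

both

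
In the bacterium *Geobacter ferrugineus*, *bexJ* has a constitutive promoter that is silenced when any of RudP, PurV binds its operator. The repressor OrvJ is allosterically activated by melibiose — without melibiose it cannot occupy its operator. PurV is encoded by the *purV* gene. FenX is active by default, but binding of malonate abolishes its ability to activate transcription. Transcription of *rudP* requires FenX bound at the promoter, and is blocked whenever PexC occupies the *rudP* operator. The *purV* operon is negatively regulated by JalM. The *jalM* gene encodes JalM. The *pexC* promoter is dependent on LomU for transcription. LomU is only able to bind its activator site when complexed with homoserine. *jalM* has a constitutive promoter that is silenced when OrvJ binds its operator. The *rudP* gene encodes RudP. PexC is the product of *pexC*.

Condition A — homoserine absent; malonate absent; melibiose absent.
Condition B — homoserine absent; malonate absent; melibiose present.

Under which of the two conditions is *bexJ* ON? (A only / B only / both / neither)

Condition A:
Homoserine is absent, so LomU is inactive.
Required activator LomU is absent, so *pexC* is not transcribed.
So PexC is not produced.
Malonate is absent, so FenX is active.
No repressor is bound and FenX is active, so *rudP* is transcribed.
So RudP is produced and active.
Melibiose is absent, so OrvJ is inactive.
With no repressor bound, *jalM* is transcribed.
So JalM is produced and active.
With repressor JalM bound, *purV* is not transcribed.
So PurV is not produced.
With repressor RudP bound, *bexJ* is not transcribed.
→ *bexJ* is OFF in A.
Condition B:
Homoserine is absent, so LomU is inactive.
Required activator LomU is absent, so *pexC* is not transcribed.
So PexC is not produced.
Malonate is absent, so FenX is active.
No repressor is bound and FenX is active, so *rudP* is transcribed.
So RudP is produced and active.
Melibiose is present, so OrvJ is active.
With repressor OrvJ bound, *jalM* is not transcribed.
So JalM is not produced.
With no repressor bound, *purV* is transcribed.
So PurV is produced and active.
With repressor RudP bound, *bexJ* is not transcribed.
→ *bexJ* is OFF in B.

neither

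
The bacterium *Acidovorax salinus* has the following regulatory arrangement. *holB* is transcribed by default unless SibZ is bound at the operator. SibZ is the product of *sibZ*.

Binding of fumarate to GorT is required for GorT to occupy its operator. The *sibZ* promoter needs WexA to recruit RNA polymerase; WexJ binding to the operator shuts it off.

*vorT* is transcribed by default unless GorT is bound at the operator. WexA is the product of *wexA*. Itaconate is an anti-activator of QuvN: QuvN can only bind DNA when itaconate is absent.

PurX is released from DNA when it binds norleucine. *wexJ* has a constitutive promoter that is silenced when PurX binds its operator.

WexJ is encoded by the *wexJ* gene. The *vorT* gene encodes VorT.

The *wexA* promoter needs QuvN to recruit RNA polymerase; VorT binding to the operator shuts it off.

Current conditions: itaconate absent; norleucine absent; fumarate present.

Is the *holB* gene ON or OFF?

OFF

Fumarate is present, so GorT is active.
With repressor GorT bound, *vorT* is not transcribed.
So VorT is not produced.
Itaconate is absent, so QuvN is active.
No repressor is bound and QuvN is active, so *wexA* is transcribed.
So WexA is produced and active.
Norleucine is absent, so PurX is active.
With repressor PurX bound, *wexJ* is not transcribed.
So WexJ is not produced.
No repressor is bound and WexA is active, so *sibZ* is transcribed.
So SibZ is produced and active.
With repressor SibZ bound, *holB* is not transcribed.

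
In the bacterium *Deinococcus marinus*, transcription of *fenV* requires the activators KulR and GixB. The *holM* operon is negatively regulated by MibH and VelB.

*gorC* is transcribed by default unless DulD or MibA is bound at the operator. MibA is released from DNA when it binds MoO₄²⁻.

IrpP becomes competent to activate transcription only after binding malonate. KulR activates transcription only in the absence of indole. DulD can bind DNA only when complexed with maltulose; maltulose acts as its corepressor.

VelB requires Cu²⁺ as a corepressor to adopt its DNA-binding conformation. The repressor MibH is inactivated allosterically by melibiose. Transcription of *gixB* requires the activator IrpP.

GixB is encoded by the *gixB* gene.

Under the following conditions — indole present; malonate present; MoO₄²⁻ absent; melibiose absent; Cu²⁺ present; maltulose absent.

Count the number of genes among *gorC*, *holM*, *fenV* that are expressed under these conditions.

Maltulose is absent, so DulD is inactive.
MoO₄²⁻ is absent, so MibA is active.
With repressor MibA bound, *gorC* is not transcribed.
→ *gorC* is OFF.
Melibiose is absent, so MibH is active.
Cu²⁺ is present, so VelB is active.
With repressor MibH bound, *holM* is not transcribed.
→ *holM* is OFF.
Indole is present, so KulR is inactive.
Malonate is present, so IrpP is active.
No repressor is bound and IrpP is active, so *gixB* is transcribed.
So GixB is produced and active.
Required activator KulR is absent, so *fenV* is not transcribed.
→ *fenV* is OFF.
0 of the 3 genes are transcribed.

0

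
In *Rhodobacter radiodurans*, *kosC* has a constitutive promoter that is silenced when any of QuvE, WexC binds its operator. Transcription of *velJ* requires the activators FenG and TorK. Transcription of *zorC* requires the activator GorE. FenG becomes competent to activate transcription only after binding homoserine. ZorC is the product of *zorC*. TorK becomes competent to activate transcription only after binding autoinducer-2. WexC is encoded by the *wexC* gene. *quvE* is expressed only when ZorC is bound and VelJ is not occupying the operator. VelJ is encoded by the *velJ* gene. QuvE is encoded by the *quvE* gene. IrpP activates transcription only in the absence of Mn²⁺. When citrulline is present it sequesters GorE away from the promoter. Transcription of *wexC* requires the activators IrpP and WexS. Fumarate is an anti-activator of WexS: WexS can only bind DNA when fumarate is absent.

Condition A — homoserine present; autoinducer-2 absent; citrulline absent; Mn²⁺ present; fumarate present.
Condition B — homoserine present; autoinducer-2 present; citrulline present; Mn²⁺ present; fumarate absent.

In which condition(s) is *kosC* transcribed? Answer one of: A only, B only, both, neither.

B only

Condition A:
Homoserine is present, so FenG is active.
Autoinducer-2 is absent, so TorK is inactive.
Required activator TorK is absent, so *velJ* is not transcribed.
So VelJ is not produced.
Citrulline is absent, so GorE is active.
No repressor is bound and GorE is active, so *zorC* is transcribed.
So ZorC is produced and active.
No repressor is bound and ZorC is active, so *quvE* is transcribed.
So QuvE is produced and active.
Mn²⁺ is present, so IrpP is inactive.
Fumarate is present, so WexS is inactive.
Required activator IrpP is absent, so *wexC* is not transcribed.
So WexC is not produced.
With repressor QuvE bound, *kosC* is not transcribed.
→ *kosC* is OFF in A.
Condition B:
Homoserine is present, so FenG is active.
Autoinducer-2 is present, so TorK is active.
No repressor is bound and FenG and TorK are active, so *velJ* is transcribed.
So VelJ is produced and active.
Citrulline is present, so GorE is inactive.
Required activator GorE is absent, so *zorC* is not transcribed.
So ZorC is not produced.
With repressor VelJ bound, *quvE* is not transcribed.
So QuvE is not produced.
Mn²⁺ is present, so IrpP is inactive.
Fumarate is absent, so WexS is active.
Required activator IrpP is absent, so *wexC* is not transcribed.
So WexC is not produced.
With no repressor bound, *kosC* is transcribed.
→ *kosC* is ON in B.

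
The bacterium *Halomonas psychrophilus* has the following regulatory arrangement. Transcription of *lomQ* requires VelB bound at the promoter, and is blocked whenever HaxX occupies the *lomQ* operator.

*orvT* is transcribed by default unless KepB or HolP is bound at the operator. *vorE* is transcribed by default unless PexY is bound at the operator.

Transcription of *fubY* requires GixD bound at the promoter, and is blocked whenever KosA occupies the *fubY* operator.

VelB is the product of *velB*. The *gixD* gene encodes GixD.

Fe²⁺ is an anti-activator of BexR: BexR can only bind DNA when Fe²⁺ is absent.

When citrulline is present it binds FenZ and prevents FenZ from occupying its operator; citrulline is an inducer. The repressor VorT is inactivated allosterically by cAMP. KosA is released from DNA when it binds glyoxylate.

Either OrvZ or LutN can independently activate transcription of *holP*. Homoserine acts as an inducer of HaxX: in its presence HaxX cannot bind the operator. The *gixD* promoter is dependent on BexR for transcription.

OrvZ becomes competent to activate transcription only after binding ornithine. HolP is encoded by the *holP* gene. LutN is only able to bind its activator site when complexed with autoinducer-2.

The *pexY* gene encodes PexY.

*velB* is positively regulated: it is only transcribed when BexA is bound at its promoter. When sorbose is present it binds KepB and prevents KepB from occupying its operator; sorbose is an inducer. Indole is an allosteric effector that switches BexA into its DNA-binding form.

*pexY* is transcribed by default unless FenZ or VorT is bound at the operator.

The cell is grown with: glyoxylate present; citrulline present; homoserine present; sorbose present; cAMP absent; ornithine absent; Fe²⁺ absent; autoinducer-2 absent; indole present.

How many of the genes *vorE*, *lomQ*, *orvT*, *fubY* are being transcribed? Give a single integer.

4

Citrulline is present, so FenZ is inactive.
cAMP is absent, so VorT is active.
With repressor VorT bound, *pexY* is not transcribed.
So PexY is not produced.
With no repressor bound, *vorE* is transcribed.
→ *vorE* is ON.
Indole is present, so BexA is active.
No repressor is bound and BexA is active, so *velB* is transcribed.
So VelB is produced and active.
Homoserine is present, so HaxX is inactive.
No repressor is bound and VelB is active, so *lomQ* is transcribed.
→ *lomQ* is ON.
Sorbose is present, so KepB is inactive.
Ornithine is absent, so OrvZ is inactive.
Autoinducer-2 is absent, so LutN is inactive.
No activator is available at the *holP* promoter, so *holP* is not transcribed.
So HolP is not produced.
With no repressor bound, *orvT* is transcribed.
→ *orvT* is ON.
Fe²⁺ is absent, so BexR is active.
No repressor is bound and BexR is active, so *gixD* is transcribed.
So GixD is produced and active.
Glyoxylate is present, so KosA is inactive.
No repressor is bound and GixD is active, so *fubY* is transcribed.
→ *fubY* is ON.
4 of the 4 genes are transcribed.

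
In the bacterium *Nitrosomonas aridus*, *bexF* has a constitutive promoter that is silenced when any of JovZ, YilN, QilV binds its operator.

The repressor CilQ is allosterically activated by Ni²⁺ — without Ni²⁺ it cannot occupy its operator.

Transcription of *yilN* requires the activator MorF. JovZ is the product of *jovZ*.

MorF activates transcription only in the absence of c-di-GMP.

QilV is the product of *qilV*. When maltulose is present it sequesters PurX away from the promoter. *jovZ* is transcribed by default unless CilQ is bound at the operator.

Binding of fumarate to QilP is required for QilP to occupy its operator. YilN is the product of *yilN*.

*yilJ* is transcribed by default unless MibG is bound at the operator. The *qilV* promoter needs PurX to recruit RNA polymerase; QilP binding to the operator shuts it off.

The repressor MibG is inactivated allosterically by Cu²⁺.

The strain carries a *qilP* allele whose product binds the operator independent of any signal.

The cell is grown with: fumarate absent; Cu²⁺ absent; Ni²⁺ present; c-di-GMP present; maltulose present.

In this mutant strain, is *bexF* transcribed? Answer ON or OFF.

ON

Ni²⁺ is present, so CilQ is active.
With repressor CilQ bound, *jovZ* is not transcribed.
So JovZ is not produced.
c-di-GMP is present, so MorF is inactive.
Required activator MorF is absent, so *yilN* is not transcribed.
So YilN is not produced.
Maltulose is present, so PurX is inactive.
QilP is constitutively active in this strain.
With repressor QilP bound, *qilV* is not transcribed.
So QilV is not produced.
With no repressor bound, *bexF* is transcribed.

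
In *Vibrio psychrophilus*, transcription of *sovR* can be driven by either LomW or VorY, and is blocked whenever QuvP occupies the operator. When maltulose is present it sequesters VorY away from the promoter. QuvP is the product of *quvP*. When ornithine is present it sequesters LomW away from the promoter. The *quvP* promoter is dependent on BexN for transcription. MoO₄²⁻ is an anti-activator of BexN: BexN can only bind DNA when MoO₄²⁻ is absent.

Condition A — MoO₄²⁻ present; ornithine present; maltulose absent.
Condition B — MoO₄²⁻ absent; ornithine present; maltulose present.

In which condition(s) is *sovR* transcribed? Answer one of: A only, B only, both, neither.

A only

Condition A:
MoO₄²⁻ is present, so BexN is inactive.
Required activator BexN is absent, so *quvP* is not transcribed.
So QuvP is not produced.
Ornithine is present, so LomW is inactive.
Maltulose is absent, so VorY is active.
Activator VorY is present, so *sovR* is transcribed.
→ *sovR* is ON in A.
Condition B:
MoO₄²⁻ is absent, so BexN is active.
No repressor is bound and BexN is active, so *quvP* is transcribed.
So QuvP is produced and active.
Ornithine is present, so LomW is inactive.
Maltulose is present, so VorY is inactive.
With repressor QuvP bound, *sovR* is not transcribed.
→ *sovR* is OFF in B.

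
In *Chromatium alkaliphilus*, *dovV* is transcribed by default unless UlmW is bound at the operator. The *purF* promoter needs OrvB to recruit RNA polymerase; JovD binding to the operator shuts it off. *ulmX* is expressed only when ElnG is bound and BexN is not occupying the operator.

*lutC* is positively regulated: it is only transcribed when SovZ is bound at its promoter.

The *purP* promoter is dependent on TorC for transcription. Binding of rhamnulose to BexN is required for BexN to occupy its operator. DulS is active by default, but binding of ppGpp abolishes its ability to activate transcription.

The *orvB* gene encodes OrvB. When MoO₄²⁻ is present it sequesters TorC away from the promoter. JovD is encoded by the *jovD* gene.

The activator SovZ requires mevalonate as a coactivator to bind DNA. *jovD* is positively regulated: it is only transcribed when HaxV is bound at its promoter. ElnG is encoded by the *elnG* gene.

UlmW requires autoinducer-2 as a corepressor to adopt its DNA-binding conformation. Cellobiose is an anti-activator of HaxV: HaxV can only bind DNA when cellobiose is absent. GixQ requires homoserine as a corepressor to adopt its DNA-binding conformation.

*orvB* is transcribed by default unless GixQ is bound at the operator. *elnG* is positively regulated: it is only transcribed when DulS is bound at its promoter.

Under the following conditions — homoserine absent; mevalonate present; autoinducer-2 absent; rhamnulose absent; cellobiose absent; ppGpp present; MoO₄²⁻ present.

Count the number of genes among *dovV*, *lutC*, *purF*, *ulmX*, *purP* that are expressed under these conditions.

Autoinducer-2 is absent, so UlmW is inactive.
With no repressor bound, *dovV* is transcribed.
→ *dovV* is ON.
Mevalonate is present, so SovZ is active.
No repressor is bound and SovZ is active, so *lutC* is transcribed.
→ *lutC* is ON.
Cellobiose is absent, so HaxV is active.
No repressor is bound and HaxV is active, so *jovD* is transcribed.
So JovD is produced and active.
Homoserine is absent, so GixQ is inactive.
With no repressor bound, *orvB* is transcribed.
So OrvB is produced and active.
With repressor JovD bound, *purF* is not transcribed.
→ *purF* is OFF.
ppGpp is present, so DulS is inactive.
Required activator DulS is absent, so *elnG* is not transcribed.
So ElnG is not produced.
Rhamnulose is absent, so BexN is inactive.
Required activator ElnG is absent, so *ulmX* is not transcribed.
→ *ulmX* is OFF.
MoO₄²⁻ is present, so TorC is inactive.
Required activator TorC is absent, so *purP* is not transcribed.
→ *purP* is OFF.
2 of the 5 genes are transcribed.

2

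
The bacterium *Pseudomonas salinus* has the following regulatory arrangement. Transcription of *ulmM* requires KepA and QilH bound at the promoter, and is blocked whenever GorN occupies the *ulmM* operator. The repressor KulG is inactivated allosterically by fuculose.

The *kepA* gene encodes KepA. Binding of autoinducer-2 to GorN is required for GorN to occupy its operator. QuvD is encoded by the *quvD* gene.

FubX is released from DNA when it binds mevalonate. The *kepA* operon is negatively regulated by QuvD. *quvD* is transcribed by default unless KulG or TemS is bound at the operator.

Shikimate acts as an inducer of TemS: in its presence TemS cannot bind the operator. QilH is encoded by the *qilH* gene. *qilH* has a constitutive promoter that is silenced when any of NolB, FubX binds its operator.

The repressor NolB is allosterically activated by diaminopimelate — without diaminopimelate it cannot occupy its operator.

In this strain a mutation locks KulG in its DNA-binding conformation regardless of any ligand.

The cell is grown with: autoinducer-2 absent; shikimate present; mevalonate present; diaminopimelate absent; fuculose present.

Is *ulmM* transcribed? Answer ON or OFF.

ON

Autoinducer-2 is absent, so GorN is inactive.
KulG is constitutively active in this strain.
Shikimate is present, so TemS is inactive.
With repressor KulG bound, *quvD* is not transcribed.
So QuvD is not produced.
With no repressor bound, *kepA* is transcribed.
So KepA is produced and active.
Diaminopimelate is absent, so NolB is inactive.
Mevalonate is present, so FubX is inactive.
With no repressor bound, *qilH* is transcribed.
So QilH is produced and active.
No repressor is bound and KepA and QilH are active, so *ulmM* is transcribed.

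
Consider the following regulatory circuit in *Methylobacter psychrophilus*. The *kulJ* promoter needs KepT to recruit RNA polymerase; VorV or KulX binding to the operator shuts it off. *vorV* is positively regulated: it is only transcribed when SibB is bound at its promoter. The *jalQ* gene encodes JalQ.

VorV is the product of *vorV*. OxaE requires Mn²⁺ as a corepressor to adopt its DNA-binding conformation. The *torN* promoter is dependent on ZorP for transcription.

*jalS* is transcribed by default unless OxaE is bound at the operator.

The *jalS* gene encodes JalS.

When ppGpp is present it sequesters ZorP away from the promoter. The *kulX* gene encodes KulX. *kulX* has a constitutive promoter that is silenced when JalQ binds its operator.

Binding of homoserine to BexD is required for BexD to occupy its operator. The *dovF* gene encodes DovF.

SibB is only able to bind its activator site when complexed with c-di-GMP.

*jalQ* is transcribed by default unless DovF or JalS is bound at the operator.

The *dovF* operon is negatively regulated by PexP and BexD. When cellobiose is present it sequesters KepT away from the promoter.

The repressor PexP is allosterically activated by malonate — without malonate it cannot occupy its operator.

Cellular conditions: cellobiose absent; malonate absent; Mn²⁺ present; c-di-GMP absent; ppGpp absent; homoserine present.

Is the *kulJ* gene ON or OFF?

ON

c-di-GMP is absent, so SibB is inactive.
Required activator SibB is absent, so *vorV* is not transcribed.
So VorV is not produced.
Malonate is absent, so PexP is inactive.
Homoserine is present, so BexD is active.
With repressor BexD bound, *dovF* is not transcribed.
So DovF is not produced.
Mn²⁺ is present, so OxaE is active.
With repressor OxaE bound, *jalS* is not transcribed.
So JalS is not produced.
With no repressor bound, *jalQ* is transcribed.
So JalQ is produced and active.
With repressor JalQ bound, *kulX* is not transcribed.
So KulX is not produced.
Cellobiose is absent, so KepT is active.
No repressor is bound and KepT is active, so *kulJ* is transcribed.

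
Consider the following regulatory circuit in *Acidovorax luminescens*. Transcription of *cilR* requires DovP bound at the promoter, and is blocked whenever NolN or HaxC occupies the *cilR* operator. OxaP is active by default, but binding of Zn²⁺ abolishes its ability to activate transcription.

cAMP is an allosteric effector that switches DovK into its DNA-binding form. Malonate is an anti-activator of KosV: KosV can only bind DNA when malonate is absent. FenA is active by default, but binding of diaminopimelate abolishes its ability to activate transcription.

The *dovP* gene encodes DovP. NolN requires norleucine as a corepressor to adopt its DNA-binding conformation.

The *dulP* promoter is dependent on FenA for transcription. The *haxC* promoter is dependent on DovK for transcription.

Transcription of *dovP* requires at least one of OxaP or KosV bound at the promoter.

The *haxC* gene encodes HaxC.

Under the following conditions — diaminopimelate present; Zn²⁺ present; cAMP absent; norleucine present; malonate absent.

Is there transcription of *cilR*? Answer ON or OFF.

OFF

Norleucine is present, so NolN is active.
cAMP is absent, so DovK is inactive.
Required activator DovK is absent, so *haxC* is not transcribed.
So HaxC is not produced.
Zn²⁺ is present, so OxaP is inactive.
Malonate is absent, so KosV is active.
Activator KosV is present, so *dovP* is transcribed.
So DovP is produced and active.
With repressor NolN bound, *cilR* is not transcribed.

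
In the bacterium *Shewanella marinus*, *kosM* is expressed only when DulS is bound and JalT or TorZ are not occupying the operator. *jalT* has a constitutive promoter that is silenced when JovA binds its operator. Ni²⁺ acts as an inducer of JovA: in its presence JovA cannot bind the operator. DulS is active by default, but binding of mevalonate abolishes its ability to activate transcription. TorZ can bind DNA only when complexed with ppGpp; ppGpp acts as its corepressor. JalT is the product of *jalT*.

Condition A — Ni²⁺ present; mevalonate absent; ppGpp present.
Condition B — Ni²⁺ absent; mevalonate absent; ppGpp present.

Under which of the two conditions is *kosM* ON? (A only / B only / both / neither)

Condition A:
Ni²⁺ is present, so JovA is inactive.
With no repressor bound, *jalT* is transcribed.
So JalT is produced and active.
Mevalonate is absent, so DulS is active.
ppGpp is present, so TorZ is active.
With repressor JalT bound, *kosM* is not transcribed.
→ *kosM* is OFF in A.
Condition B:
Ni²⁺ is absent, so JovA is active.
With repressor JovA bound, *jalT* is not transcribed.
So JalT is not produced.
Mevalonate is absent, so DulS is active.
ppGpp is present, so TorZ is active.
With repressor TorZ bound, *kosM* is not transcribed.
→ *kosM* is OFF in B.

neither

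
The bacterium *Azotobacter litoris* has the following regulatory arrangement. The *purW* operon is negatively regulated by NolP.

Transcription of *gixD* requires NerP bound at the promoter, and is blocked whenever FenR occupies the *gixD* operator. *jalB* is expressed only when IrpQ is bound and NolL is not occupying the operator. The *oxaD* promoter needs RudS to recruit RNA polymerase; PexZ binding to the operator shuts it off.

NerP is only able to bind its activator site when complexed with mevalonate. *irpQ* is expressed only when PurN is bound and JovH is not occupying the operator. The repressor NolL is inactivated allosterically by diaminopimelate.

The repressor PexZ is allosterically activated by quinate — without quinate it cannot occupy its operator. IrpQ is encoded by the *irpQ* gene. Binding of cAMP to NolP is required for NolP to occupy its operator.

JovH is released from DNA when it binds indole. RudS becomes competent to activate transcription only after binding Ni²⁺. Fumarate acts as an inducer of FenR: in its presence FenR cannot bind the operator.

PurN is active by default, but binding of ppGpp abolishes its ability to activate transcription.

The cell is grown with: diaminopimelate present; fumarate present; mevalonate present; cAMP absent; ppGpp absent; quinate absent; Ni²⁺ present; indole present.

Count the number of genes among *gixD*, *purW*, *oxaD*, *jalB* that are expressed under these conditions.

Mevalonate is present, so NerP is active.
Fumarate is present, so FenR is inactive.
No repressor is bound and NerP is active, so *gixD* is transcribed.
→ *gixD* is ON.
cAMP is absent, so NolP is inactive.
With no repressor bound, *purW* is transcribed.
→ *purW* is ON.
Quinate is absent, so PexZ is inactive.
Ni²⁺ is present, so RudS is active.
No repressor is bound and RudS is active, so *oxaD* is transcribed.
→ *oxaD* is ON.
Diaminopimelate is present, so NolL is inactive.
ppGpp is absent, so PurN is active.
Indole is present, so JovH is inactive.
No repressor is bound and PurN is active, so *irpQ* is transcribed.
So IrpQ is produced and active.
No repressor is bound and IrpQ is active, so *jalB* is transcribed.
→ *jalB* is ON.
4 of the 4 genes are transcribed.

4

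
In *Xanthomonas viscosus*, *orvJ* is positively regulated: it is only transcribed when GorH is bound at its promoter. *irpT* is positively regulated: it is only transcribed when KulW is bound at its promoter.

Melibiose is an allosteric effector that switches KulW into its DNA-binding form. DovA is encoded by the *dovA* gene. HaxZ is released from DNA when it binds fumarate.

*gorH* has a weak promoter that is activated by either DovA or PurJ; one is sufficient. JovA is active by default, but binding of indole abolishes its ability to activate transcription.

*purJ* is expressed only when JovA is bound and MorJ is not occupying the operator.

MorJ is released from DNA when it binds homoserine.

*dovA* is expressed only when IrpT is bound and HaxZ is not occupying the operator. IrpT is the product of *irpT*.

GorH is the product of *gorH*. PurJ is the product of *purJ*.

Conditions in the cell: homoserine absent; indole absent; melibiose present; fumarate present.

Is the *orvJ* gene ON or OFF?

Melibiose is present, so KulW is active.
No repressor is bound and KulW is active, so *irpT* is transcribed.
So IrpT is produced and active.
Fumarate is present, so HaxZ is inactive.
No repressor is bound and IrpT is active, so *dovA* is transcribed.
So DovA is produced and active.
Homoserine is absent, so MorJ is active.
Indole is absent, so JovA is active.
With repressor MorJ bound, *purJ* is not transcribed.
So PurJ is not produced.
Activator DovA is present, so *gorH* is transcribed.
So GorH is produced and active.
No repressor is bound and GorH is active, so *orvJ* is transcribed.

ON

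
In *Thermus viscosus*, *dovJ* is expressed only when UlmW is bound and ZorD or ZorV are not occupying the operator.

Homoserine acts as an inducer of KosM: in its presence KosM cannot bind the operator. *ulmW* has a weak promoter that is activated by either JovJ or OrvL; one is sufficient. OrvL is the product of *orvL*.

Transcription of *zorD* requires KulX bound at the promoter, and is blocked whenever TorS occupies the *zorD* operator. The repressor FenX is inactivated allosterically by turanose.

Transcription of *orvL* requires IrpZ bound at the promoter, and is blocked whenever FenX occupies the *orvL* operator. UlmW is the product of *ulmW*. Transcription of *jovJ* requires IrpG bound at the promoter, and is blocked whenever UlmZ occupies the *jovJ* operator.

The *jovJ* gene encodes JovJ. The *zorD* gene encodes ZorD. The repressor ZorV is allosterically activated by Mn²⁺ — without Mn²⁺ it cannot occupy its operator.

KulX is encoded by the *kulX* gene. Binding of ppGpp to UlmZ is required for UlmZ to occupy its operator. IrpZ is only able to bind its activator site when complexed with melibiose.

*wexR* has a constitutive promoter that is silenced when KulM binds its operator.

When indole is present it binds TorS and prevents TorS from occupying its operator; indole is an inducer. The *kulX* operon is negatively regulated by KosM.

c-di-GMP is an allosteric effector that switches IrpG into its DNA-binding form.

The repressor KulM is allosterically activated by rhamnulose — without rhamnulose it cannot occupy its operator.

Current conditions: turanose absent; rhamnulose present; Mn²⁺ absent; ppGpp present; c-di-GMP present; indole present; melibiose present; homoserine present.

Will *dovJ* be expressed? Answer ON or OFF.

ppGpp is present, so UlmZ is active.
c-di-GMP is present, so IrpG is active.
With repressor UlmZ bound, *jovJ* is not transcribed.
So JovJ is not produced.
Melibiose is present, so IrpZ is active.
Turanose is absent, so FenX is active.
With repressor FenX bound, *orvL* is not transcribed.
So OrvL is not produced.
No activator is available at the *ulmW* promoter, so *ulmW* is not transcribed.
So UlmW is not produced.
Indole is present, so TorS is inactive.
Homoserine is present, so KosM is inactive.
With no repressor bound, *kulX* is transcribed.
So KulX is produced and active.
No repressor is bound and KulX is active, so *zorD* is transcribed.
So ZorD is produced and active.
Mn²⁺ is absent, so ZorV is inactive.
With repressor ZorD bound, *dovJ* is not transcribed.

OFF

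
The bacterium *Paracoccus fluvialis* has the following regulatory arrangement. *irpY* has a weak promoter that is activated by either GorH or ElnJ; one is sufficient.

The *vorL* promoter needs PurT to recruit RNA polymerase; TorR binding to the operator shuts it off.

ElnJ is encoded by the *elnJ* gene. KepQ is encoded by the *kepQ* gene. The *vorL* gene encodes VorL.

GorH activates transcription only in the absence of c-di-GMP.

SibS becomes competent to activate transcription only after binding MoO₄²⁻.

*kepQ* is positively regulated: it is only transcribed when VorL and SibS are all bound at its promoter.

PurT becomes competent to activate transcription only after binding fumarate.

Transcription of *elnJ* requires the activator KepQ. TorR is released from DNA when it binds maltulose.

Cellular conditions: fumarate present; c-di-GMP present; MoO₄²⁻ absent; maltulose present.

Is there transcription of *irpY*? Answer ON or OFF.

c-di-GMP is present, so GorH is inactive.
Maltulose is present, so TorR is inactive.
Fumarate is present, so PurT is active.
No repressor is bound and PurT is active, so *vorL* is transcribed.
So VorL is produced and active.
MoO₄²⁻ is absent, so SibS is inactive.
Required activator SibS is absent, so *kepQ* is not transcribed.
So KepQ is not produced.
Required activator KepQ is absent, so *elnJ* is not transcribed.
So ElnJ is not produced.
No activator is available at the *irpY* promoter, so *irpY* is not transcribed.

OFF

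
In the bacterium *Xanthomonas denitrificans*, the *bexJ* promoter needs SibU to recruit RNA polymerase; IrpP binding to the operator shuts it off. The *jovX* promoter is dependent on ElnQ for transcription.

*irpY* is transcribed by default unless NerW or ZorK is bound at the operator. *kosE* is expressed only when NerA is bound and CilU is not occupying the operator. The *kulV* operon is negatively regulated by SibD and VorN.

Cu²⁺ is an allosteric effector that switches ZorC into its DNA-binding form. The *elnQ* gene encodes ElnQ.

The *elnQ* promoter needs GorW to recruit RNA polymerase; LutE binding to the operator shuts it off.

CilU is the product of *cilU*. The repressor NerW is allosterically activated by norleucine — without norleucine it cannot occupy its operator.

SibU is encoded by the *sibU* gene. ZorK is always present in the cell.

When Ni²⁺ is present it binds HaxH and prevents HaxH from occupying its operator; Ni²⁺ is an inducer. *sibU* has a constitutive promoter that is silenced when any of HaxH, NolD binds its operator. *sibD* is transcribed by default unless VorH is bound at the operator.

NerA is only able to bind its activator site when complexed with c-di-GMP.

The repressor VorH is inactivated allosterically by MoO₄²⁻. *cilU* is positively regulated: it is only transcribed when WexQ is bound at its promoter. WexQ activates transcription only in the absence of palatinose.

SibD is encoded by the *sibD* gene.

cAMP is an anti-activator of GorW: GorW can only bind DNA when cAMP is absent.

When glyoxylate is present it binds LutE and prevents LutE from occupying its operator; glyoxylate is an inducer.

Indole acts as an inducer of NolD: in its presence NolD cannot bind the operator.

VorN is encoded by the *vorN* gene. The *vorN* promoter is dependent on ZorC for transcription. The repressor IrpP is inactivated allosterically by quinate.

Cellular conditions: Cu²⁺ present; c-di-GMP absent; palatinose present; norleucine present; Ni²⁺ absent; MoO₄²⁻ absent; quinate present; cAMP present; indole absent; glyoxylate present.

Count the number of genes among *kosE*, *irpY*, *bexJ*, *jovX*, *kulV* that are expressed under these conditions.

Palatinose is present, so WexQ is inactive.
Required activator WexQ is absent, so *cilU* is not transcribed.
So CilU is not produced.
c-di-GMP is absent, so NerA is inactive.
Required activator NerA is absent, so *kosE* is not transcribed.
→ *kosE* is OFF.
Norleucine is present, so NerW is active.
ZorK is produced constitutively and is active.
With repressor NerW bound, *irpY* is not transcribed.
→ *irpY* is OFF.
Quinate is present, so IrpP is inactive.
Ni²⁺ is absent, so HaxH is active.
Indole is absent, so NolD is active.
With repressor HaxH bound, *sibU* is not transcribed.
So SibU is not produced.
Required activator SibU is absent, so *bexJ* is not transcribed.
→ *bexJ* is OFF.
Glyoxylate is present, so LutE is inactive.
cAMP is present, so GorW is inactive.
Required activator GorW is absent, so *elnQ* is not transcribed.
So ElnQ is not produced.
Required activator ElnQ is absent, so *jovX* is not transcribed.
→ *jovX* is OFF.
MoO₄²⁻ is absent, so VorH is active.
With repressor VorH bound, *sibD* is not transcribed.
So SibD is not produced.
Cu²⁺ is present, so ZorC is active.
No repressor is bound and ZorC is active, so *vorN* is transcribed.
So VorN is produced and active.
With repressor VorN bound, *kulV* is not transcribed.
→ *kulV* is OFF.
0 of the 5 genes are transcribed.

0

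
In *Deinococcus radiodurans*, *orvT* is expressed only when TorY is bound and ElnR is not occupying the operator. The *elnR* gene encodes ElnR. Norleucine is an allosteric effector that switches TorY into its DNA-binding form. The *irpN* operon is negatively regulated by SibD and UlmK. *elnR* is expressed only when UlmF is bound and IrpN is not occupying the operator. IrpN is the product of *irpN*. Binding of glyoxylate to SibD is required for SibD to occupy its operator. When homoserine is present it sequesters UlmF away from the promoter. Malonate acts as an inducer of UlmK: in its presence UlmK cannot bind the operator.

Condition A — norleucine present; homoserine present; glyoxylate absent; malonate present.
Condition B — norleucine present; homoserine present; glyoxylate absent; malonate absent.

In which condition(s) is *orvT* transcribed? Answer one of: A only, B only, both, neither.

Condition A:
Norleucine is present, so TorY is active.
Homoserine is present, so UlmF is inactive.
Glyoxylate is absent, so SibD is inactive.
Malonate is present, so UlmK is inactive.
With no repressor bound, *irpN* is transcribed.
So IrpN is produced and active.
With repressor IrpN bound, *elnR* is not transcribed.
So ElnR is not produced.
No repressor is bound and TorY is active, so *orvT* is transcribed.
→ *orvT* is ON in A.
Condition B:
Norleucine is present, so TorY is active.
Homoserine is present, so UlmF is inactive.
Glyoxylate is absent, so SibD is inactive.
Malonate is absent, so UlmK is active.
With repressor UlmK bound, *irpN* is not transcribed.
So IrpN is not produced.
Required activator UlmF is absent, so *elnR* is not transcribed.
So ElnR is not produced.
No repressor is bound and TorY is active, so *orvT* is transcribed.
→ *orvT* is ON in B.

both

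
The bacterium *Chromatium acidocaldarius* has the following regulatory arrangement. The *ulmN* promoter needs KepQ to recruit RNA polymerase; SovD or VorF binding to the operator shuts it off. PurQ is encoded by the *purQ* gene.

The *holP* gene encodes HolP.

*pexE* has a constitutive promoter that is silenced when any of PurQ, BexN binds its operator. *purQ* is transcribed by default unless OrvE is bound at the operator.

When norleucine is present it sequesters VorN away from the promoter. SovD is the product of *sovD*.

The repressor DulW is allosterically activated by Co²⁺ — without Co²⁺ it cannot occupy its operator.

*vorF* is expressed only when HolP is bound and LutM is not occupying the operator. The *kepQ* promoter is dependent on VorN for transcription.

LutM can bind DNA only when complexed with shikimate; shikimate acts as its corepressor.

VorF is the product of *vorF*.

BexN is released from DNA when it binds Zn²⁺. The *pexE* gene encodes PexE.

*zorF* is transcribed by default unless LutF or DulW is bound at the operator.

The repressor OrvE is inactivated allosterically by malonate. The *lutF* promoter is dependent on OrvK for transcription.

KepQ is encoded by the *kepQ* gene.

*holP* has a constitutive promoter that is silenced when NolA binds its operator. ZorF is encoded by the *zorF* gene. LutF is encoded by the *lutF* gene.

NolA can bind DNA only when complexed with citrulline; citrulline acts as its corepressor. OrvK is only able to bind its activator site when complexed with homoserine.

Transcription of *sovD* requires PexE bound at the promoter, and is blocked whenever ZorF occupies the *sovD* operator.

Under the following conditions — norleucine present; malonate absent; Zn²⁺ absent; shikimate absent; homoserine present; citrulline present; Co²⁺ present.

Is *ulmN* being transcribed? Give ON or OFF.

OFF

Norleucine is present, so VorN is inactive.
Required activator VorN is absent, so *kepQ* is not transcribed.
So KepQ is not produced.
Homoserine is present, so OrvK is active.
No repressor is bound and OrvK is active, so *lutF* is transcribed.
So LutF is produced and active.
Co²⁺ is present, so DulW is active.
With repressor LutF bound, *zorF* is not transcribed.
So ZorF is not produced.
Malonate is absent, so OrvE is active.
With repressor OrvE bound, *purQ* is not transcribed.
So PurQ is not produced.
Zn²⁺ is absent, so BexN is active.
With repressor BexN bound, *pexE* is not transcribed.
So PexE is not produced.
Required activator PexE is absent, so *sovD* is not transcribed.
So SovD is not produced.
Shikimate is absent, so LutM is inactive.
Citrulline is present, so NolA is active.
With repressor NolA bound, *holP* is not transcribed.
So HolP is not produced.
Required activator HolP is absent, so *vorF* is not transcribed.
So VorF is not produced.
Required activator KepQ is absent, so *ulmN* is not transcribed.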